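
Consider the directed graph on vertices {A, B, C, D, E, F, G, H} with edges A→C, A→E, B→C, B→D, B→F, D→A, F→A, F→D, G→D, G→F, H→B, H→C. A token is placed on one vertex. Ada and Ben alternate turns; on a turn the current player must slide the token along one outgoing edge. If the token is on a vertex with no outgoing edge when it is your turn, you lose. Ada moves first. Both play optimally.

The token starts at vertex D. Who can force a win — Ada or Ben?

Build the W/L table. Terminal = L. A non-terminal position is W if it has a move to some L; otherwise it is L.
Every edge goes from a vertex to one that appears earlier in the order C, E, A, D, F, B, G, H, so processing vertices in that order labels each vertex after all of its successors.
C: no outgoing edge → L
E: no outgoing edge → L
A: reaches L-position E → W
D: only reaches A(W), which is W → L
F: reaches L-position D → W
B: reaches L-position D → W
G: reaches L-position D → W
H: reaches L-position C → W
Every move from D reaches a W position, so the mover loses.

Ben wins.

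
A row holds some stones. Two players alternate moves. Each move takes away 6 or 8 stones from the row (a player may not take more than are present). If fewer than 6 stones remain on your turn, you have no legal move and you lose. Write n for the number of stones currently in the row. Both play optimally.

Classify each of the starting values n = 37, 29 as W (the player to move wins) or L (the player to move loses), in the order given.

37: W, 29: L

Work bottom-up. With no move the player to move loses. Otherwise the position is W if at least one move leads to an L position for the opponent, and L if every move leads to a W.
n=0: no move → L
n=1: no move → L
n=2: no move → L
n=3: no move → L
n=4: no move → L
n=5: no move → L
n=6: W (go to 0, an L position)
n=7: W (go to 1, an L position)
n=8: W (go to 2, an L position)
n=9: W (go to 3, an L position)
n=10: W (go to 4, an L position)
n=11: W (go to 5, an L position)
n=12: W (go to 4, an L position)
n=13: W (go to 5, an L position)
n=14: L (options 8(W), 6(W) are all W)
n=15: L (options 9(W), 7(W) are all W)
n=16: L (options 10(W), 8(W) are all W)
n=17: L (options 11(W), 9(W) are all W)
n=18: L (options 12(W), 10(W) are all W)
n=19: L (options 13(W), 11(W) are all W)
n=20: W (go to 14, an L position)
n=21: W (go to 15, an L position)
n=22: W (go to 16, an L position)
n=23: W (go to 17, an L position)
n=24: W (go to 18, an L position)
n=25: W (go to 19, an L position)
n=26: W (go to 18, an L position)
n=27: W (go to 19, an L position)
n=28: L (options 22(W), 20(W) are all W)
n=29: L (options 23(W), 21(W) are all W)
n=30: L (options 24(W), 22(W) are all W)
n=31: L (options 25(W), 23(W) are all W)
n=32: L (options 26(W), 24(W) are all W)
n=33: L (options 27(W), 25(W) are all W)
n=34: W (go to 28, an L position)
n=35: W (go to 29, an L position)
n=36: W (go to 30, an L position)
n=37: W (go to 31, an L position)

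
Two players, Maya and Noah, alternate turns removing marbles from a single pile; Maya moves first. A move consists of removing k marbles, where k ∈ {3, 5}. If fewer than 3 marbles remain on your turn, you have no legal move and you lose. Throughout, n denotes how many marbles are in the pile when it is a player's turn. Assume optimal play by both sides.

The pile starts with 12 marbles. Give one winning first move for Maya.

Remove 3, leaving 9.

Positions with no move are L. A position that does have a move is losing for the player to move precisely when every available move leads to a winning position for the opponent. Fill in the labels:
n=0: no move → L
n=1: no move → L
n=2: no move → L
n=3: reaches L-position 0 → W
n=4: reaches L-position 1 → W
n=5: reaches L-position 2 → W
n=6: reaches L-position 1 → W
n=7: reaches L-position 2 → W
n=8: only reaches 5(W), 3(W), all W → L
n=9: only reaches 6(W), 4(W), all W → L
n=10: only reaches 7(W), 5(W), all W → L
n=11: reaches L-position 8 → W
n=12: reaches L-position 9 → W
From 12, the L positions reachable in one move are: 9.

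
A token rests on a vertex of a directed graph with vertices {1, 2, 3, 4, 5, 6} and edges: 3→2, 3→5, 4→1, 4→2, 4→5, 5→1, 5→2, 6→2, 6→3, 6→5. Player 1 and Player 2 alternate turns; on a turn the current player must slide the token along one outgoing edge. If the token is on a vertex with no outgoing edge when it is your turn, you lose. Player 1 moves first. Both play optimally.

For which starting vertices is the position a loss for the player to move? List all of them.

Positions with no move are L. A position that does have a move is losing for the player to move precisely when every available move leads to a winning position for the opponent. Fill in the labels:
Every edge goes from a vertex to one that appears earlier in the order 1, 2, 5, 4, 3, 6, so processing vertices in that order labels each vertex after all of its successors.
1: no outgoing edge → L
2: no outgoing edge → L
5: →2(L), so W
4: →2(L), so W
3: →2(L), so W
6: →2(L), so W
Reading off the rows marked L gives the requested list; there are 2 such vertices.

1, 2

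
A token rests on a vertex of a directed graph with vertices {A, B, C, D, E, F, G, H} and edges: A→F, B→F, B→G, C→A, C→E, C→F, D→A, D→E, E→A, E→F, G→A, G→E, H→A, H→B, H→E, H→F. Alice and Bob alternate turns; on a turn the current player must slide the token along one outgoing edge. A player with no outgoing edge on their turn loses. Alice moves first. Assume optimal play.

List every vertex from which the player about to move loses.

D, F, G

Classify positions by backward induction: terminal positions (no move available) are L. From any other position, the mover wins iff some move reaches an L.
Every edge goes from a vertex to one that appears earlier in the order F, A, E, D, G, B, C, H, so processing vertices in that order labels each vertex after all of its successors.
F: no outgoing edge → L
A: reaches L-position F → W
E: reaches L-position F → W
D: only reaches E(W), A(W), all W → L
G: only reaches E(W), A(W), all W → L
B: reaches L-position G → W
C: reaches L-position F → W
H: reaches L-position F → W
The losing starting vertices are exactly the entries labelled L in this table (3 of them).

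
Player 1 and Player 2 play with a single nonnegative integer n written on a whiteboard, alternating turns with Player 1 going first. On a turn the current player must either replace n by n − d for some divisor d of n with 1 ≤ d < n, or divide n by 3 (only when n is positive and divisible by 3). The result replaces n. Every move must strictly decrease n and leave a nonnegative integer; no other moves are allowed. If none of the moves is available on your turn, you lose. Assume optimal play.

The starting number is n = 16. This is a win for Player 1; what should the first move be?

Move to 15.

Build the W/L table. Terminal = L. A non-terminal position is W if it has a move to some L; otherwise it is L.
n=0: no move → L
n=1: no move → L
n=2: reaches L-position 1 → W
n=3: reaches L-position 1 → W
n=4: only reaches 2(W), 3(W), all W → L
n=5: reaches L-position 4 → W
n=6: reaches L-position 4 → W
n=7: only reaches 6(W), which is W → L
n=8: reaches L-position 4 → W
n=9: only reaches 3(W), 6(W), 8(W), all W → L
n=10: reaches L-position 9 → W
n=11: only reaches 10(W), which is W → L
n=12: reaches L-position 4 → W
n=13: only reaches 12(W), which is W → L
n=14: reaches L-position 7 → W
n=15: only reaches 5(W), 10(W), 12(W), 14(W), all W → L
n=16: reaches L-position 15 → W
From 16, the L positions reachable in one move are: 15.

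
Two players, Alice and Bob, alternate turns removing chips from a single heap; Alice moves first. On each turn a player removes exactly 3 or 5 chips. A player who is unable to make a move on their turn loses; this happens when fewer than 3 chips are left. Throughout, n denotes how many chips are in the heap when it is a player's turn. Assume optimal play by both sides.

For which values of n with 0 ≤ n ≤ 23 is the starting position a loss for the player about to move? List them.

Compute win/loss labels from the base case upward. A position with no move is L. Any other position is W if it can reach an L in one move, else L.
n=0: no move → L
n=1: no move → L
n=2: no move → L
n=3: reaches L-position 0 → W
n=4: reaches L-position 1 → W
n=5: reaches L-position 2 → W
n=6: reaches L-position 1 → W
n=7: reaches L-position 2 → W
n=8: only reaches 5(W), 3(W), all W → L
n=9: only reaches 6(W), 4(W), all W → L
n=10: only reaches 7(W), 5(W), all W → L
n=11: reaches L-position 8 → W
n=12: reaches L-position 9 → W
n=13: reaches L-position 10 → W
n=14: reaches L-position 9 → W
n=15: reaches L-position 10 → W
n=16: only reaches 13(W), 11(W), all W → L
n=17: only reaches 14(W), 12(W), all W → L
n=18: only reaches 15(W), 13(W), all W → L
n=19: reaches L-position 16 → W
n=20: reaches L-position 17 → W
n=21: reaches L-position 18 → W
n=22: reaches L-position 17 → W
n=23: reaches L-position 18 → W
Reading off the rows marked L gives the requested list; there are 9 such values of n.

0, 1, 2, 8, 9, 10, 16, 17, 18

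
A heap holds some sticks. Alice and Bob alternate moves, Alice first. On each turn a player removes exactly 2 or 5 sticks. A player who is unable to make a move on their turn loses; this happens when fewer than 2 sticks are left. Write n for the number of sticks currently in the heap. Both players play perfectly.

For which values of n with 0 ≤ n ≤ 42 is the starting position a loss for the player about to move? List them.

0, 1, 4, 7, 8, 11, 14, 15, 18, 21, 22, 25, 28, 29, 32, 35, 36, 39, 42

Build the W/L table. Terminal = L. A non-terminal position is W if it has a move to some L; otherwise it is L.
n=0: no move → L
n=1: no move → L
n=2: →0(L), so W
n=3: →1(L), so W
n=4: →2(W) only, which is W, so L
n=5: →0(L), so W
n=6: →4(L), so W
n=7: →5(W), 2(W) — all W, so L
n=8: →6(W), 3(W) — all W, so L
n=9: →7(L), so W
n=10: →8(L), so W
n=11: →9(W), 6(W) — all W, so L
n=12: →7(L), so W
n=13: →11(L), so W
n=14: →12(W), 9(W) — all W, so L
n=15: →13(W), 10(W) — all W, so L
n=16: →14(L), so W
n=17: →15(L), so W
n=18: →16(W), 13(W) — all W, so L
n=19: →14(L), so W
n=20: →18(L), so W
n=21: →19(W), 16(W) — all W, so L
n=22: →20(W), 17(W) — all W, so L
n=23: →21(L), so W
n=24: →22(L), so W
n=25: →23(W), 20(W) — all W, so L
n=26: →21(L), so W
n=27: →25(L), so W
n=28: →26(W), 23(W) — all W, so L
n=29: →27(W), 24(W) — all W, so L
n=30: →28(L), so W
n=31: →29(L), so W
n=32: →30(W), 27(W) — all W, so L
n=33: →28(L), so W
n=34: →32(L), so W
n=35: →33(W), 30(W) — all W, so L
n=36: →34(W), 31(W) — all W, so L
n=37: →35(L), so W
n=38: →36(L), so W
n=39: →37(W), 34(W) — all W, so L
n=40: →35(L), so W
n=41: →39(L), so W
n=42: →40(W), 37(W) — all W, so L
The losing starting values of n are exactly the entries labelled L in this table (19 of them).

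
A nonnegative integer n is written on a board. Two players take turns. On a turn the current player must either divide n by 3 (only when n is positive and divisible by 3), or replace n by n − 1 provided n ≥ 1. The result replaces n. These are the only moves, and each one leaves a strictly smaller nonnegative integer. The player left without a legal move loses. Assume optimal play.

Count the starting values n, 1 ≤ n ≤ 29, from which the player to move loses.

13

Compute win/loss labels from the base case upward. A position with no move is L. Any other position is W if it can reach an L in one move, else L.
n=0: no move → L
n=1: →0(L), so W
n=2: →1(W) only, which is W, so L
n=3: →2(L), so W
n=4: →3(W) only, which is W, so L
n=5: →4(L), so W
n=6: →2(L), so W
n=7: →6(W) only, which is W, so L
n=8: →7(L), so W
n=9: →3(W), 8(W) — all W, so L
n=10: →9(L), so W
n=11: →10(W) only, which is W, so L
n=12: →4(L), so W
n=13: →12(W) only, which is W, so L
n=14: →13(L), so W
n=15: →5(W), 14(W) — all W, so L
n=16: →15(L), so W
n=17: →16(W) only, which is W, so L
n=18: →17(L), so W
n=19: →18(W) only, which is W, so L
n=20: →19(L), so W
n=21: →7(L), so W
n=22: →21(W) only, which is W, so L
n=23: →22(L), so W
n=24: →8(W), 23(W) — all W, so L
n=25: →24(L), so W
n=26: →25(W) only, which is W, so L
n=27: →9(L), so W
n=28: →27(W) only, which is W, so L
n=29: →28(L), so W
L entries with 1 ≤ n ≤ 29 (n=0 is outside the asked range and is not counted): n = 2, 4, 7, 9, 11, 13, 15, 17, 19, 22, 24, 26, 28; that makes 13.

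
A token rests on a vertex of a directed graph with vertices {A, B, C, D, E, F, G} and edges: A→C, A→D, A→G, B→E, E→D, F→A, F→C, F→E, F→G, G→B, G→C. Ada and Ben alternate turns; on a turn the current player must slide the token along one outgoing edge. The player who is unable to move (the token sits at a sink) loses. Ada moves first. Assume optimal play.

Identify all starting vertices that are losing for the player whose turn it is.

B, C, D

Compute win/loss labels from the base case upward. A position with no move is L. Any other position is W if it can reach an L in one move, else L.
Every edge goes from a vertex to one that appears earlier in the order D, C, E, B, G, A, F, so processing vertices in that order labels each vertex after all of its successors.
D: no outgoing edge → L
C: no outgoing edge → L
E: reaches L-position D → W
B: only reaches E(W), which is W → L
G: reaches L-position B → W
A: reaches L-position C → W
F: reaches L-position C → W
The losing starting vertices are exactly the entries labelled L in this table (3 of them).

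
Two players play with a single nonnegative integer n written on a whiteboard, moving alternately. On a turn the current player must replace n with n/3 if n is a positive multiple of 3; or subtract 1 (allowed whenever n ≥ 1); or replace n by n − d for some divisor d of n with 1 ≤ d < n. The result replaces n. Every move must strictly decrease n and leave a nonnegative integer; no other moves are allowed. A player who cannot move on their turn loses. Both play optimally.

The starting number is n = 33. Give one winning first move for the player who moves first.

Move to 11.

Work bottom-up. With no move the player to move loses. Otherwise the position is W if at least one move leads to an L position for the opponent, and L if every move leads to a W.
n=0: no move → L
n=1: can move to 0, which is L ⇒ W
n=2: the only move is to 1(W), a W ⇒ L
n=3: can move to 2, which is L ⇒ W
n=4: can move to 2, which is L ⇒ W
n=5: the only move is to 4(W), a W ⇒ L
n=6: can move to 2, which is L ⇒ W
n=7: the only move is to 6(W), a W ⇒ L
n=8: can move to 7, which is L ⇒ W
n=9: moves to 3(W), 6(W), 8(W); every one is W ⇒ L
n=10: can move to 5, which is L ⇒ W
n=11: the only move is to 10(W), a W ⇒ L
n=12: can move to 9, which is L ⇒ W
n=13: the only move is to 12(W), a W ⇒ L
n=14: can move to 7, which is L ⇒ W
n=15: can move to 5, which is L ⇒ W
n=16: moves to 8(W), 12(W), 14(W), 15(W); every one is W ⇒ L
n=17: can move to 16, which is L ⇒ W
n=18: can move to 9, which is L ⇒ W
n=19: the only move is to 18(W), a W ⇒ L
n=20: can move to 16, which is L ⇒ W
n=21: can move to 7, which is L ⇒ W
n=22: can move to 11, which is L ⇒ W
n=23: the only move is to 22(W), a W ⇒ L
n=24: can move to 16, which is L ⇒ W
n=25: moves to 20(W), 24(W); every one is W ⇒ L
n=26: can move to 13, which is L ⇒ W
n=27: can move to 9, which is L ⇒ W
n=28: moves to 14(W), 21(W), 24(W), 26(W), 27(W); every one is W ⇒ L
n=29: can move to 28, which is L ⇒ W
n=30: can move to 25, which is L ⇒ W
n=31: the only move is to 30(W), a W ⇒ L
n=32: can move to 16, which is L ⇒ W
n=33: can move to 11, which is L ⇒ W
From 33, the L positions reachable in one move are: 11.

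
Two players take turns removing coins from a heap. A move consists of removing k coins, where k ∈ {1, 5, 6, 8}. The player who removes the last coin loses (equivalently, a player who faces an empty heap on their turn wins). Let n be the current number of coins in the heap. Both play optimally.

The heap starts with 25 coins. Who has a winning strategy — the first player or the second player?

Compute win/loss labels from the base case upward. A position with no move is W. Any other position is W if it can reach an L in one move, else L.
n=0: no move; the opponent has just taken the last coin and therefore loses → W
n=1: →0(W) only, which is W, so L
n=2: →1(L), so W
n=3: →2(W) only, which is W, so L
n=4: →3(L), so W
n=5: →4(W), 0(W) — all W, so L
n=6: →5(L), so W
n=7: →1(L), so W
n=8: →3(L), so W
n=9: →3(L), so W
n=10: →5(L), so W
n=11: →5(L), so W
n=12: →11(W), 7(W), 6(W), 4(W) — all W, so L
n=13: →12(L), so W
n=14: →13(W), 9(W), 8(W), 6(W) — all W, so L
n=15: →14(L), so W
n=16: →15(W), 11(W), 10(W), 8(W) — all W, so L
n=17: →16(L), so W
n=18: →12(L), so W
n=19: →14(L), so W
n=20: →14(L), so W
n=21: →16(L), so W
n=22: →16(L), so W
n=23: →22(W), 18(W), 17(W), 15(W) — all W, so L
n=24: →23(L), so W
n=25: →24(W), 20(W), 19(W), 17(W) — all W, so L
The starting position 25 is L: whatever the player to move does, the opponent receives a W position.

The second player wins.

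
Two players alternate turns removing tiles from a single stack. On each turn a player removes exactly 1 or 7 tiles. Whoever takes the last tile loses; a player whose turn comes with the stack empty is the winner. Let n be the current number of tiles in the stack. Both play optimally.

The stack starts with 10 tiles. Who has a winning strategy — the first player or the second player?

Label each position W (a win for the player to move) or L (a loss). A position with no legal move is W; any other position is W exactly when some move reaches an L, and L when every move reaches a W.
n=0: no move; the opponent has just taken the last tile and therefore loses → W
n=1: only reaches 0(W), which is W → L
n=2: reaches L-position 1 → W
n=3: only reaches 2(W), which is W → L
n=4: reaches L-position 3 → W
n=5: only reaches 4(W), which is W → L
n=6: reaches L-position 5 → W
n=7: only reaches 6(W), 0(W), all W → L
n=8: reaches L-position 7 → W
n=9: only reaches 8(W), 2(W), all W → L
n=10: reaches L-position 9 → W
The starting position 10 is W: the player to move should remove 1, leaving 9, handing over an L position.

The first player wins.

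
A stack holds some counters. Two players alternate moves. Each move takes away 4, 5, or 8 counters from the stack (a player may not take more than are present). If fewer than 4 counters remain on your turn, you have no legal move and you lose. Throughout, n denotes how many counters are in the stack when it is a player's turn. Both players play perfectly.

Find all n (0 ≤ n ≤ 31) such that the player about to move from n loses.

0, 1, 2, 3, 12, 13, 14, 15, 24, 25, 26, 27

Positions with no move are L. A position that does have a move is losing for the player to move precisely when every available move leads to a winning position for the opponent. Fill in the labels:
n=0: no move → L
n=1: no move → L
n=2: no move → L
n=3: no move → L
n=4: can move to 0, which is L ⇒ W
n=5: can move to 1, which is L ⇒ W
n=6: can move to 2, which is L ⇒ W
n=7: can move to 3, which is L ⇒ W
n=8: can move to 3, which is L ⇒ W
n=9: can move to 1, which is L ⇒ W
n=10: can move to 2, which is L ⇒ W
n=11: can move to 3, which is L ⇒ W
n=12: moves to 8(W), 7(W), 4(W); every one is W ⇒ L
n=13: moves to 9(W), 8(W), 5(W); every one is W ⇒ L
n=14: moves to 10(W), 9(W), 6(W); every one is W ⇒ L
n=15: moves to 11(W), 10(W), 7(W); every one is W ⇒ L
n=16: can move to 12, which is L ⇒ W
n=17: can move to 13, which is L ⇒ W
n=18: can move to 14, which is L ⇒ W
n=19: can move to 15, which is L ⇒ W
n=20: can move to 15, which is L ⇒ W
n=21: can move to 13, which is L ⇒ W
n=22: can move to 14, which is L ⇒ W
n=23: can move to 15, which is L ⇒ W
n=24: moves to 20(W), 19(W), 16(W); every one is W ⇒ L
n=25: moves to 21(W), 20(W), 17(W); every one is W ⇒ L
n=26: moves to 22(W), 21(W), 18(W); every one is W ⇒ L
n=27: moves to 23(W), 22(W), 19(W); every one is W ⇒ L
n=28: can move to 24, which is L ⇒ W
n=29: can move to 25, which is L ⇒ W
n=30: can move to 26, which is L ⇒ W
n=31: can move to 27, which is L ⇒ W
Reading off the rows marked L gives the requested list; there are 12 such values of n.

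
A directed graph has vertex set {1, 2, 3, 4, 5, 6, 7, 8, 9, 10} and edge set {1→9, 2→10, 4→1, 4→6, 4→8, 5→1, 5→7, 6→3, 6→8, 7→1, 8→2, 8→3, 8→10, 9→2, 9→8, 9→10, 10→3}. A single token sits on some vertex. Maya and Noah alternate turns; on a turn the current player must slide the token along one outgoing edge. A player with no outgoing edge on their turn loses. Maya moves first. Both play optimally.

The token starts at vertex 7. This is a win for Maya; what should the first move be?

Work bottom-up. With no move the player to move loses. Otherwise the position is W if at least one move leads to an L position for the opponent, and L if every move leads to a W.
Every edge goes from a vertex to one that appears earlier in the order 3, 10, 2, 8, 9, 1, 6, 7, 4, 5, so processing vertices in that order labels each vertex after all of its successors.
3: no outgoing edge → L
10: reaches L-position 3 → W
2: only reaches 10(W), which is W → L
8: reaches L-position 2 → W
9: reaches L-position 2 → W
1: only reaches 9(W), which is W → L
6: reaches L-position 3 → W
7: reaches L-position 1 → W
4: reaches L-position 1 → W
5: reaches L-position 1 → W
From 7, the L positions reachable in one move are: 1.

Move to 1.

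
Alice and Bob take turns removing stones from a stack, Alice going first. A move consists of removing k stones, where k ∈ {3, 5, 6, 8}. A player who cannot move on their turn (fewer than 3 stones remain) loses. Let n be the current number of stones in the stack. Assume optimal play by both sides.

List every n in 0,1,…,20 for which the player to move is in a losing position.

0, 1, 2, 11, 12, 13

Compute win/loss labels from the base case upward. A position with no move is L. Any other position is W if it can reach an L in one move, else L.
n=0: no move → L
n=1: no move → L
n=2: no move → L
n=3: reaches L-position 0 → W
n=4: reaches L-position 1 → W
n=5: reaches L-position 2 → W
n=6: reaches L-position 1 → W
n=7: reaches L-position 2 → W
n=8: reaches L-position 2 → W
n=9: reaches L-position 1 → W
n=10: reaches L-position 2 → W
n=11: only reaches 8(W), 6(W), 5(W), 3(W), all W → L
n=12: only reaches 9(W), 7(W), 6(W), 4(W), all W → L
n=13: only reaches 10(W), 8(W), 7(W), 5(W), all W → L
n=14: reaches L-position 11 → W
n=15: reaches L-position 12 → W
n=16: reaches L-position 13 → W
n=17: reaches L-position 12 → W
n=18: reaches L-position 13 → W
n=19: reaches L-position 13 → W
n=20: reaches L-position 12 → W
Reading off the rows marked L gives the requested list; there are 6 such values of n.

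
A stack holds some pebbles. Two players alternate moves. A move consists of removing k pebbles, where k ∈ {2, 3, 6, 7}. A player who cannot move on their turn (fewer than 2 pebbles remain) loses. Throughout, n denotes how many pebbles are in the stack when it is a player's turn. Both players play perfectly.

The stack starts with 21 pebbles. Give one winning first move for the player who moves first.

Positions with no move are L. A position that does have a move is losing for the player to move precisely when every available move leads to a winning position for the opponent. Fill in the labels:
n=0: no move → L
n=1: no move → L
n=2: can move to 0, which is L ⇒ W
n=3: can move to 1, which is L ⇒ W
n=4: can move to 1, which is L ⇒ W
n=5: moves to 3(W), 2(W); every one is W ⇒ L
n=6: can move to 0, which is L ⇒ W
n=7: can move to 5, which is L ⇒ W
n=8: can move to 5, which is L ⇒ W
n=9: moves to 7(W), 6(W), 3(W), 2(W); every one is W ⇒ L
n=10: moves to 8(W), 7(W), 4(W), 3(W); every one is W ⇒ L
n=11: can move to 9, which is L ⇒ W
n=12: can move to 10, which is L ⇒ W
n=13: can move to 10, which is L ⇒ W
n=14: moves to 12(W), 11(W), 8(W), 7(W); every one is W ⇒ L
n=15: can move to 9, which is L ⇒ W
n=16: can move to 14, which is L ⇒ W
n=17: can move to 14, which is L ⇒ W
n=18: moves to 16(W), 15(W), 12(W), 11(W); every one is W ⇒ L
n=19: moves to 17(W), 16(W), 13(W), 12(W); every one is W ⇒ L
n=20: can move to 18, which is L ⇒ W
n=21: can move to 19, which is L ⇒ W
From 21, the L positions reachable in one move are: 19, 18, 14. Any move reaching one of these is winning.

Remove 2, leaving 19.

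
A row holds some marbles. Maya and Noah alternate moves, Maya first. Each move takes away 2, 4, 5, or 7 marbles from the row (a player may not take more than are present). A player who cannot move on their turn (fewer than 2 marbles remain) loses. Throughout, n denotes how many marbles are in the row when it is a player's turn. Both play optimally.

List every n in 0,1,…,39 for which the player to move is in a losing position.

Compute win/loss labels from the base case upward. A position with no move is L. Any other position is W if it can reach an L in one move, else L.
n=0: no move → L
n=1: no move → L
n=2: can move to 0, which is L ⇒ W
n=3: can move to 1, which is L ⇒ W
n=4: can move to 0, which is L ⇒ W
n=5: can move to 1, which is L ⇒ W
n=6: can move to 1, which is L ⇒ W
n=7: can move to 0, which is L ⇒ W
n=8: can move to 1, which is L ⇒ W
n=9: moves to 7(W), 5(W), 4(W), 2(W); every one is W ⇒ L
n=10: moves to 8(W), 6(W), 5(W), 3(W); every one is W ⇒ L
n=11: can move to 9, which is L ⇒ W
n=12: can move to 10, which is L ⇒ W
n=13: can move to 9, which is L ⇒ W
n=14: can move to 10, which is L ⇒ W
n=15: can move to 10, which is L ⇒ W
n=16: can move to 9, which is L ⇒ W
n=17: can move to 10, which is L ⇒ W
n=18: moves to 16(W), 14(W), 13(W), 11(W); every one is W ⇒ L
n=19: moves to 17(W), 15(W), 14(W), 12(W); every one is W ⇒ L
n=20: can move to 18, which is L ⇒ W
n=21: can move to 19, which is L ⇒ W
n=22: can move to 18, which is L ⇒ W
n=23: can move to 19, which is L ⇒ W
n=24: can move to 19, which is L ⇒ W
n=25: can move to 18, which is L ⇒ W
n=26: can move to 19, which is L ⇒ W
n=27: moves to 25(W), 23(W), 22(W), 20(W); every one is W ⇒ L
n=28: moves to 26(W), 24(W), 23(W), 21(W); every one is W ⇒ L
n=29: can move to 27, which is L ⇒ W
n=30: can move to 28, which is L ⇒ W
n=31: can move to 27, which is L ⇒ W
n=32: can move to 28, which is L ⇒ W
n=33: can move to 28, which is L ⇒ W
n=34: can move to 27, which is L ⇒ W
n=35: can move to 28, which is L ⇒ W
n=36: moves to 34(W), 32(W), 31(W), 29(W); every one is W ⇒ L
n=37: moves to 35(W), 33(W), 32(W), 30(W); every one is W ⇒ L
n=38: can move to 36, which is L ⇒ W
n=39: can move to 37, which is L ⇒ W
The losing starting values of n are exactly the entries labelled L in this table (10 of them).

0, 1, 9, 10, 18, 19, 27, 28, 36, 37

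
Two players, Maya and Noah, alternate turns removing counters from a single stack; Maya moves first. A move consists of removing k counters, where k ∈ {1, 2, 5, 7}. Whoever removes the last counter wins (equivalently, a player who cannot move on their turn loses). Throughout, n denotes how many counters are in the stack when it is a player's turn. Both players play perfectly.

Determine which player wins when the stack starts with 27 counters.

Noah wins.

Work bottom-up. With no move the player to move loses. Otherwise the position is W if at least one move leads to an L position for the opponent, and L if every move leads to a W.
n=0: no move → L
n=1: reaches L-position 0 → W
n=2: reaches L-position 0 → W
n=3: only reaches 2(W), 1(W), all W → L
n=4: reaches L-position 3 → W
n=5: reaches L-position 3 → W
n=6: only reaches 5(W), 4(W), 1(W), all W → L
n=7: reaches L-position 6 → W
n=8: reaches L-position 6 → W
n=9: only reaches 8(W), 7(W), 4(W), 2(W), all W → L
n=10: reaches L-position 9 → W
n=11: reaches L-position 9 → W
n=12: only reaches 11(W), 10(W), 7(W), 5(W), all W → L
n=13: reaches L-position 12 → W
n=14: reaches L-position 12 → W
n=15: only reaches 14(W), 13(W), 10(W), 8(W), all W → L
n=16: reaches L-position 15 → W
n=17: reaches L-position 15 → W
n=18: only reaches 17(W), 16(W), 13(W), 11(W), all W → L
n=19: reaches L-position 18 → W
n=20: reaches L-position 18 → W
n=21: only reaches 20(W), 19(W), 16(W), 14(W), all W → L
n=22: reaches L-position 21 → W
n=23: reaches L-position 21 → W
n=24: only reaches 23(W), 22(W), 19(W), 17(W), all W → L
n=25: reaches L-position 24 → W
n=26: reaches L-position 24 → W
n=27: only reaches 26(W), 25(W), 22(W), 20(W), all W → L
Every move from 27 reaches a W position, so the mover loses.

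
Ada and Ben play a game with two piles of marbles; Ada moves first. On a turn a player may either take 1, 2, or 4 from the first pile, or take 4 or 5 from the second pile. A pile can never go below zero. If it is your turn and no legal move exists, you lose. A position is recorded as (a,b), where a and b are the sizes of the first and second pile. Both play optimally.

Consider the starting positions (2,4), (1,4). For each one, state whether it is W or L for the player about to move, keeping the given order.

(2,4): W, (1,4): L

Positions with no move are L. A position that does have a move is losing for the player to move precisely when every available move leads to a winning position for the opponent. Fill in the labels:
No move ever increases a pile, so every position that can arise here has a ≤ 2 and b ≤ 4; it is enough to label the cells with 0 ≤ a ≤ 2 and 0 ≤ b ≤ 4.
Every move lowers a or b (never raises either), so fill the grid row by row in increasing a, and left to right within a row: each cell's successors are then already labelled.
      b=0  b=1  b=2  b=3  b=4
a=0:    L    L    L    L    W
a=1:    W    W    W    W    L
a=2:    W    W    W    W    W
Cells with no legal move (terminal, hence L): (0,0), (0,1), (0,2), (0,3).
The remaining L cells, each justified by listing all of its moves:
(1,4): only reaches (0,4)(W), (1,0)(W), all W → L
Every other cell has at least one move into one of the L cells above, so it is W.
(2,4): the move to (1,4) reaches an L cell, so W
(1,4): one of the L cells justified above, so L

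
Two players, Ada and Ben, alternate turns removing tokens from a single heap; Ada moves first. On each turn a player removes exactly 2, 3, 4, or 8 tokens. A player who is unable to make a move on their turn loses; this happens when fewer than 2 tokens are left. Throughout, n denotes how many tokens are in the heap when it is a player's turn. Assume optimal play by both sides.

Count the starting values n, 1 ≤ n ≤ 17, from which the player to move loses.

5

Label each position W (a win for the player to move) or L (a loss). A position with no legal move is L; any other position is W exactly when some move reaches an L, and L when every move reaches a W.
n=0: no move → L
n=1: no move → L
n=2: →0(L), so W
n=3: →1(L), so W
n=4: →1(L), so W
n=5: →1(L), so W
n=6: →4(W), 3(W), 2(W) — all W, so L
n=7: →5(W), 4(W), 3(W) — all W, so L
n=8: →6(L), so W
n=9: →7(L), so W
n=10: →7(L), so W
n=11: →7(L), so W
n=12: →10(W), 9(W), 8(W), 4(W) — all W, so L
n=13: →11(W), 10(W), 9(W), 5(W) — all W, so L
n=14: →12(L), so W
n=15: →13(L), so W
n=16: →13(L), so W
n=17: →13(L), so W
L entries with 1 ≤ n ≤ 17 (n=0 is outside the asked range and is not counted): n = 1, 6, 7, 12, 13; that makes 5.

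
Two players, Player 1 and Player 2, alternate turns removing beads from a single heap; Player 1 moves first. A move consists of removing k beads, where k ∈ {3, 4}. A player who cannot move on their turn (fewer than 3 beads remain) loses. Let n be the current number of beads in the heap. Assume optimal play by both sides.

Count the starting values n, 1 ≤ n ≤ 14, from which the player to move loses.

Compute win/loss labels from the base case upward. A position with no move is L. Any other position is W if it can reach an L in one move, else L.
n=0: no move → L
n=1: no move → L
n=2: no move → L
n=3: W (go to 0, an L position)
n=4: W (go to 1, an L position)
n=5: W (go to 2, an L position)
n=6: W (go to 2, an L position)
n=7: L (options 4(W), 3(W) are all W)
n=8: L (options 5(W), 4(W) are all W)
n=9: L (options 6(W), 5(W) are all W)
n=10: W (go to 7, an L position)
n=11: W (go to 8, an L position)
n=12: W (go to 9, an L position)
n=13: W (go to 9, an L position)
n=14: L (options 11(W), 10(W) are all W)
L entries with 1 ≤ n ≤ 14 (n=0 is outside the asked range and is not counted): n = 1, 2, 7, 8, 9, 14; that makes 6.

6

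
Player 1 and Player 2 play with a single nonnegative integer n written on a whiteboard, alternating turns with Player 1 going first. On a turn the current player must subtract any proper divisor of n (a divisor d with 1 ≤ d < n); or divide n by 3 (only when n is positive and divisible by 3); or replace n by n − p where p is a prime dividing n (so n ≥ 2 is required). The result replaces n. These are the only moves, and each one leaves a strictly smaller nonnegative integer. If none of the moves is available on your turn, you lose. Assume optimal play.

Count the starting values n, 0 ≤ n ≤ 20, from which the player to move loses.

Label each position W (a win for the player to move) or L (a loss). A position with no legal move is L; any other position is W exactly when some move reaches an L, and L when every move reaches a W.
n=0: no move → L
n=1: no move → L
n=2: W (go to 0, an L position)
n=3: W (go to 0, an L position)
n=4: L (options 2(W), 3(W) are all W)
n=5: W (go to 0, an L position)
n=6: W (go to 4, an L position)
n=7: W (go to 0, an L position)
n=8: W (go to 4, an L position)
n=9: L (options 3(W), 6(W), 8(W) are all W)
n=10: W (go to 9, an L position)
n=11: W (go to 0, an L position)
n=12: W (go to 4, an L position)
n=13: W (go to 0, an L position)
n=14: L (options 7(W), 12(W), 13(W) are all W)
n=15: W (go to 14, an L position)
n=16: W (go to 14, an L position)
n=17: W (go to 0, an L position)
n=18: W (go to 9, an L position)
n=19: W (go to 0, an L position)
n=20: L (options 10(W), 15(W), 16(W), 18(W), 19(W) are all W)
L entries with 0 ≤ n ≤ 20: n = 0, 1, 4, 9, 14, 20; that makes 6.

6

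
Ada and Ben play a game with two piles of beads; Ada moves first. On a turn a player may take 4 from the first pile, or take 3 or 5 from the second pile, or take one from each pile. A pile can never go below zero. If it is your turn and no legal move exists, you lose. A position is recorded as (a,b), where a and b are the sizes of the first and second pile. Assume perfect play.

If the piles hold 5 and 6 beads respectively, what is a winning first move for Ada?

Move to (1,6).

Positions with no move are L. A position that does have a move is losing for the player to move precisely when every available move leads to a winning position for the opponent. Fill in the labels:
No move ever increases a pile, so every position that can arise here has a ≤ 5 and b ≤ 6; it is enough to label the cells with 0 ≤ a ≤ 5 and 0 ≤ b ≤ 6.
Every move lowers a or b (never raises either), so fill the grid row by row in increasing a, and left to right within a row: each cell's successors are then already labelled.
      b=0  b=1  b=2  b=3  b=4  b=5  b=6
a=0:    L    L    L    W    W    W    W
a=1:    L    W    W    W    L    W    L
a=2:    L    W    L    W    L    W    L
a=3:    L    W    L    W    L    W    L
a=4:    W    W    W    W    L    W    L
a=5:    W    L    L    L    W    W    W
Cells with no legal move (terminal, hence L): (0,0), (0,1), (0,2), (1,0), (2,0), (3,0).
The remaining L cells, each justified by listing all of its moves:
(1,4): →(1,1)(W), (0,3)(W) — all W, so L
(1,6): →(1,3)(W), (1,1)(W), (0,5)(W) — all W, so L
(2,2): →(1,1)(W) only, which is W, so L
(2,4): →(2,1)(W), (1,3)(W) — all W, so L
(2,6): →(2,3)(W), (2,1)(W), (1,5)(W) — all W, so L
(3,2): →(2,1)(W) only, which is W, so L
(3,4): →(3,1)(W), (2,3)(W) — all W, so L
(3,6): →(3,3)(W), (3,1)(W), (2,5)(W) — all W, so L
(4,4): →(0,4)(W), (4,1)(W), (3,3)(W) — all W, so L
(4,6): →(0,6)(W), (4,3)(W), (4,1)(W), (3,5)(W) — all W, so L
(5,1): →(1,1)(W), (4,0)(W) — all W, so L
(5,2): →(1,2)(W), (4,1)(W) — all W, so L
(5,3): →(1,3)(W), (5,0)(W), (4,2)(W) — all W, so L
Every other cell has at least one move into one of the L cells above, so it is W.
From (5,6), the L positions reachable in one move are: (1,6), (5,3), (5,1). Any move reaching one of these is winning.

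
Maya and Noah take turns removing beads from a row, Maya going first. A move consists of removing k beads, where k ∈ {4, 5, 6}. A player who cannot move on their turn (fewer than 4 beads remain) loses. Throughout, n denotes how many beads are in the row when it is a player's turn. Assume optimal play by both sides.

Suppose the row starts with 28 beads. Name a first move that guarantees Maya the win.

Remove 5, leaving 23.

Compute win/loss labels from the base case upward. A position with no move is L. Any other position is W if it can reach an L in one move, else L.
n=0: no move → L
n=1: no move → L
n=2: no move → L
n=3: no move → L
n=4: can move to 0, which is L ⇒ W
n=5: can move to 1, which is L ⇒ W
n=6: can move to 2, which is L ⇒ W
n=7: can move to 3, which is L ⇒ W
n=8: can move to 3, which is L ⇒ W
n=9: can move to 3, which is L ⇒ W
n=10: moves to 6(W), 5(W), 4(W); every one is W ⇒ L
n=11: moves to 7(W), 6(W), 5(W); every one is W ⇒ L
n=12: moves to 8(W), 7(W), 6(W); every one is W ⇒ L
n=13: moves to 9(W), 8(W), 7(W); every one is W ⇒ L
n=14: can move to 10, which is L ⇒ W
n=15: can move to 11, which is L ⇒ W
n=16: can move to 12, which is L ⇒ W
n=17: can move to 13, which is L ⇒ W
n=18: can move to 13, which is L ⇒ W
n=19: can move to 13, which is L ⇒ W
n=20: moves to 16(W), 15(W), 14(W); every one is W ⇒ L
n=21: moves to 17(W), 16(W), 15(W); every one is W ⇒ L
n=22: moves to 18(W), 17(W), 16(W); every one is W ⇒ L
n=23: moves to 19(W), 18(W), 17(W); every one is W ⇒ L
n=24: can move to 20, which is L ⇒ W
n=25: can move to 21, which is L ⇒ W
n=26: can move to 22, which is L ⇒ W
n=27: can move to 23, which is L ⇒ W
n=28: can move to 23, which is L ⇒ W
From 28, the L positions reachable in one move are: 23, 22. Any move reaching one of these is winning.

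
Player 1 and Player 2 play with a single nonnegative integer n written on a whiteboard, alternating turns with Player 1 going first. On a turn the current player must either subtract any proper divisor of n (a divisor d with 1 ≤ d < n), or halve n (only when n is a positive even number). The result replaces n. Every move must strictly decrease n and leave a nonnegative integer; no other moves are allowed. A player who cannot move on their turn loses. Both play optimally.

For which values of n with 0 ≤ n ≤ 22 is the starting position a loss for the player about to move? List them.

Work bottom-up. With no move the player to move loses. Otherwise the position is W if at least one move leads to an L position for the opponent, and L if every move leads to a W.
n=0: no move → L
n=1: no move → L
n=2: reaches L-position 1 → W
n=3: only reaches 2(W), which is W → L
n=4: reaches L-position 3 → W
n=5: only reaches 4(W), which is W → L
n=6: reaches L-position 3 → W
n=7: only reaches 6(W), which is W → L
n=8: reaches L-position 7 → W
n=9: only reaches 6(W), 8(W), all W → L
n=10: reaches L-position 5 → W
n=11: only reaches 10(W), which is W → L
n=12: reaches L-position 9 → W
n=13: only reaches 12(W), which is W → L
n=14: reaches L-position 7 → W
n=15: only reaches 10(W), 12(W), 14(W), all W → L
n=16: reaches L-position 15 → W
n=17: only reaches 16(W), which is W → L
n=18: reaches L-position 9 → W
n=19: only reaches 18(W), which is W → L
n=20: reaches L-position 15 → W
n=21: only reaches 14(W), 18(W), 20(W), all W → L
n=22: reaches L-position 11 → W
Reading off the rows marked L gives the requested list; there are 12 such values of n.

0, 1, 3, 5, 7, 9, 11, 13, 15, 17, 19, 21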